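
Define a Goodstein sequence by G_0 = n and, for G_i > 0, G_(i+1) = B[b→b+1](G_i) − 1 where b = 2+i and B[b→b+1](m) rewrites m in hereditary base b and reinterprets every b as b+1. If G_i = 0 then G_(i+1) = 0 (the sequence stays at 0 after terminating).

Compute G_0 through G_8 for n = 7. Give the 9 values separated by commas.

i=0: 7 = 2^2 + 2 + 1 (b=2); 2→3: 3^3 + 3 + 1 = 31; 31−1 = 30
i=1: 30 = 3^3 + 3 (b=3); 3→4: 4^4 + 4 = 260; 260−1 = 259
i=2: 259 = 4^4 + 3 (b=4); 4→5: 5^5 + 3 = 3128; 3128−1 = 3127
i=3: 3127 = 5^5 + 2 (b=5); 5→6: 6^6 + 2 = 46658; 46658−1 = 46657
i=4: 46657 = 6^6 + 1 (b=6); 6→7: 7^7 + 1 = 823544; 823544−1 = 823543
i=5: 823543 = 7^7 (b=7); 7→8: 8^8 = 16777216; 16777216−1 = 16777215
i=6: 16777215 = 7·8^7 + 7·8^6 + 7·8^5 + 7·8^4 + 7·8^3 + 7·8^2 + 7·8 + 7 (b=8); 8→9: 7·9^7 + 7·9^6 + 7·9^5 + 7·9^4 + 7·9^3 + 7·9^2 + 7·9 + 7 = 37665880; 37665880−1 = 37665879
i=7: 37665879 = 7·9^7 + 7·9^6 + 7·9^5 + 7·9^4 + 7·9^3 + 7·9^2 + 7·9 + 6 (b=9); 9→10: 7·10^7 + 7·10^6 + 7·10^5 + 7·10^4 + 7·10^3 + 7·10^2 + 7·10 + 6 = 77777776; 77777776−1 = 77777775

7, 30, 259, 3127, 46657, 823543, 16777215, 37665879, 77777775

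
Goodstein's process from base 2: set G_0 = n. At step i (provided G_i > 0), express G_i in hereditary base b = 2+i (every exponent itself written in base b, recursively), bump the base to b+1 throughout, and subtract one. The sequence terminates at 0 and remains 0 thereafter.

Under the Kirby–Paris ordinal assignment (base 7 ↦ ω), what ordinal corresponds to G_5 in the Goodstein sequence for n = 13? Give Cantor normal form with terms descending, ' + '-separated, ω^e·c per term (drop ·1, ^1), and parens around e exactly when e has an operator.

[0] 13 ≡ 2^(2 + 1) + 2^2 + 1 (base 2). Lift 3: 109. −1: 108.
[1] 108 ≡ 3^(3 + 1) + 3^3 (base 3). Lift 4: 1280. −1: 1279.
[2] 1279 ≡ 4^(4 + 1) + 3·4^3 + 3·4^2 + 3·4 + 3 (base 4). Lift 5: 16093. −1: 16092.
[3] 16092 ≡ 5^(5 + 1) + 3·5^3 + 3·5^2 + 3·5 + 2 (base 5). Lift 6: 280712. −1: 280711.
[4] 280711 ≡ 6^(6 + 1) + 3·6^3 + 3·6^2 + 3·6 + 1 (base 6). Lift 7: 5765999. −1: 5765998.
[5] 5765998 ≡ 7^(7 + 1) + 3·7^3 + 3·7^2 + 3·7 (base 7). Lift 8: 134219480. −1: 134219479.

ω^(ω + 1) + ω^3·3 + ω^2·3 + ω·3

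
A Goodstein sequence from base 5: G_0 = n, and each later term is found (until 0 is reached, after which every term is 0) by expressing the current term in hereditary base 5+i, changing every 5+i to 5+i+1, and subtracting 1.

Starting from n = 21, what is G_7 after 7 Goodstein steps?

37

i=0: 21 = 4·5 + 1 (b=5); 5→6: 4·6 + 1 = 25; 25−1 = 24
i=1: 24 = 4·6 (b=6); 6→7: 4·7 = 28; 28−1 = 27
i=2: 27 = 3·7 + 6 (b=7); 7→8: 3·8 + 6 = 30; 30−1 = 29
i=3: 29 = 3·8 + 5 (b=8); 8→9: 3·9 + 5 = 32; 32−1 = 31
i=4: 31 = 3·9 + 4 (b=9); 9→10: 3·10 + 4 = 34; 34−1 = 33
i=5: 33 = 3·10 + 3 (b=10); 10→11: 3·11 + 3 = 36; 36−1 = 35
i=6: 35 = 3·11 + 2 (b=11); 11→12: 3·12 + 2 = 38; 38−1 = 37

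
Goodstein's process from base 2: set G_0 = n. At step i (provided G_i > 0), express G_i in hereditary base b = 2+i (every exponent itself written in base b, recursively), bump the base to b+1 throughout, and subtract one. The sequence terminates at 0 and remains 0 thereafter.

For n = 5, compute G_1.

27

(0) 5|_2 = 2^2 + 1 ↦ 3^3 + 1|_3 = 28 ⇒ 27
(1) 27|_3 = 3^3 ↦ 4^4|_4 = 256 ⇒ 255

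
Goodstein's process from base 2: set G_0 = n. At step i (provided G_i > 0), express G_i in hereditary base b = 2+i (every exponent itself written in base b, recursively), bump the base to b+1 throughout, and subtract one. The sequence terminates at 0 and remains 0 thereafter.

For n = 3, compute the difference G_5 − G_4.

i=0: 3 = 2 + 1 (b=2); 2→3: 3 + 1 = 4; 4−1 = 3
i=1: 3 = 3 (b=3); 3→4: 4 = 4; 4−1 = 3
i=2: 3 = 3 (b=4); 4→5: 3 = 3; 3−1 = 2
i=3: 2 = 2 (b=5); 5→6: 2 = 2; 2−1 = 1
i=4: 1 = 1 (b=6); 6→7: 1 = 1; 1−1 = 0

-1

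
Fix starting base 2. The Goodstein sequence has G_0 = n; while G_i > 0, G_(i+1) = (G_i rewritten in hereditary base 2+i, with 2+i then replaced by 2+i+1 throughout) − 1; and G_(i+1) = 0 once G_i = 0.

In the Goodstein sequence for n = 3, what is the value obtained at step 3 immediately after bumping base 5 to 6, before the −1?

2

G_0=3  [base 2] 2 + 1  →[2↦3]→  3 + 1 = 4  −1 ⇒ G_1=3
G_1=3  [base 3] 3  →[3↦4]→  4 = 4  −1 ⇒ G_2=3
G_2=3  [base 4] 3  →[4↦5]→  3 = 3  −1 ⇒ G_3=2
G_3=2  [base 5] 2  →[5↦6]→  2 = 2  −1 ⇒ G_4=1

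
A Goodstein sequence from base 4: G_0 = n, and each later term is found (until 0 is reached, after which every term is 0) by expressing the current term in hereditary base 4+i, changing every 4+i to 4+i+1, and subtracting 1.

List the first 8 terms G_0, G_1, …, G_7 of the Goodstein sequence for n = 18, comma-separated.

G_0 = 18. HB_4(18) = 4^2 + 2. Bump = 27. G_1 = 26.
G_1 = 26. HB_5(26) = 5^2 + 1. Bump = 37. G_2 = 36.
G_2 = 36. HB_6(36) = 6^2. Bump = 49. G_3 = 48.
G_3 = 48. HB_7(48) = 6·7 + 6. Bump = 54. G_4 = 53.
G_4 = 53. HB_8(53) = 6·8 + 5. Bump = 59. G_5 = 58.
G_5 = 58. HB_9(58) = 6·9 + 4. Bump = 64. G_6 = 63.
G_6 = 63. HB_10(63) = 6·10 + 3. Bump = 69. G_7 = 68.

18, 26, 36, 48, 53, 58, 63, 68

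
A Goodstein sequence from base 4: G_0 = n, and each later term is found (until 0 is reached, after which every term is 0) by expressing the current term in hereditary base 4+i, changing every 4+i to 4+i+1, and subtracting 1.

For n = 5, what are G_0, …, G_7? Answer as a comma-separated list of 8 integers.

5, 5, 5, 4, 3, 2, 1, 0

5 —HB4→ 4 + 1 —bump→ 5 + 1 = 6 —(−1)→ 5
5 —HB5→ 5 —bump→ 6 = 6 —(−1)→ 5
5 —HB6→ 5 —bump→ 5 = 5 —(−1)→ 4
4 —HB7→ 4 —bump→ 4 = 4 —(−1)→ 3
3 —HB8→ 3 —bump→ 3 = 3 —(−1)→ 2
2 —HB9→ 2 —bump→ 2 = 2 —(−1)→ 1
1 —HB10→ 1 —bump→ 1 = 1 —(−1)→ 0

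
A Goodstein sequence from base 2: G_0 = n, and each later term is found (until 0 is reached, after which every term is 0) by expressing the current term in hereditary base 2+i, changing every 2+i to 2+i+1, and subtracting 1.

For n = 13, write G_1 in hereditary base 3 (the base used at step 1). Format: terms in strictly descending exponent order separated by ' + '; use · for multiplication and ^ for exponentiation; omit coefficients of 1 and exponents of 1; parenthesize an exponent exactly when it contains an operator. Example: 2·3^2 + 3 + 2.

3^(3 + 1) + 3^3

(0) 13|_2 = 2^(2 + 1) + 2^2 + 1 ↦ 3^(3 + 1) + 3^3 + 1|_3 = 109 ⇒ 108
(1) 108|_3 = 3^(3 + 1) + 3^3 ↦ 4^(4 + 1) + 4^4|_4 = 1280 ⇒ 1279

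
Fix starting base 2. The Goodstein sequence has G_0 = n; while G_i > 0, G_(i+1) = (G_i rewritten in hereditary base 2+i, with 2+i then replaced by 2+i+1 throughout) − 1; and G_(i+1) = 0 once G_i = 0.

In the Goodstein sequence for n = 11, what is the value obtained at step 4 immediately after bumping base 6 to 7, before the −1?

5764802

11 —HB2→ 2^(2 + 1) + 2 + 1 —bump→ 3^(3 + 1) + 3 + 1 = 85 —(−1)→ 84
84 —HB3→ 3^(3 + 1) + 3 —bump→ 4^(4 + 1) + 4 = 1028 —(−1)→ 1027
1027 —HB4→ 4^(4 + 1) + 3 —bump→ 5^(5 + 1) + 3 = 15628 —(−1)→ 15627
15627 —HB5→ 5^(5 + 1) + 2 —bump→ 6^(6 + 1) + 2 = 279938 —(−1)→ 279937
279937 —HB6→ 6^(6 + 1) + 1 —bump→ 7^(7 + 1) + 1 = 5764802 —(−1)→ 5764801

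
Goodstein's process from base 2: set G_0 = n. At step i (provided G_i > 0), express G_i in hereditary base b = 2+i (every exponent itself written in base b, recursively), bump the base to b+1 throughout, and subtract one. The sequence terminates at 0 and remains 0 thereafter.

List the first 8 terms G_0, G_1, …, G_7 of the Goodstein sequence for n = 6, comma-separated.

6 —HB2→ 2^2 + 2 —bump→ 3^3 + 3 = 30 —(−1)→ 29
29 —HB3→ 3^3 + 2 —bump→ 4^4 + 2 = 258 —(−1)→ 257
257 —HB4→ 4^4 + 1 —bump→ 5^5 + 1 = 3126 —(−1)→ 3125
3125 —HB5→ 5^5 —bump→ 6^6 = 46656 —(−1)→ 46655
46655 —HB6→ 5·6^5 + 5·6^4 + 5·6^3 + 5·6^2 + 5·6 + 5 —bump→ 5·7^5 + 5·7^4 + 5·7^3 + 5·7^2 + 5·7 + 5 = 98040 —(−1)→ 98039
98039 —HB7→ 5·7^5 + 5·7^4 + 5·7^3 + 5·7^2 + 5·7 + 4 —bump→ 5·8^5 + 5·8^4 + 5·8^3 + 5·8^2 + 5·8 + 4 = 187244 —(−1)→ 187243
187243 —HB8→ 5·8^5 + 5·8^4 + 5·8^3 + 5·8^2 + 5·8 + 3 —bump→ 5·9^5 + 5·9^4 + 5·9^3 + 5·9^2 + 5·9 + 3 = 332148 —(−1)→ 332147

6, 29, 257, 3125, 46655, 98039, 187243, 332147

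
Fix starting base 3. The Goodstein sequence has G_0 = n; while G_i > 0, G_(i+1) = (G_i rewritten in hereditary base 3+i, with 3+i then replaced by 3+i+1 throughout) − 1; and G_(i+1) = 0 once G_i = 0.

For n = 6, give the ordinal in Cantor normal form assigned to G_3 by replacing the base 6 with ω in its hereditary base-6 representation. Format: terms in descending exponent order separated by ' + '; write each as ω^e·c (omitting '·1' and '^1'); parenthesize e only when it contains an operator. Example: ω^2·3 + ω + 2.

(0) 6|_3 = 2·3 ↦ 2·4|_4 = 8 ⇒ 7
(1) 7|_4 = 4 + 3 ↦ 5 + 3|_5 = 8 ⇒ 7
(2) 7|_5 = 5 + 2 ↦ 6 + 2|_6 = 8 ⇒ 7
(3) 7|_6 = 6 + 1 ↦ 7 + 1|_7 = 8 ⇒ 7

ω + 1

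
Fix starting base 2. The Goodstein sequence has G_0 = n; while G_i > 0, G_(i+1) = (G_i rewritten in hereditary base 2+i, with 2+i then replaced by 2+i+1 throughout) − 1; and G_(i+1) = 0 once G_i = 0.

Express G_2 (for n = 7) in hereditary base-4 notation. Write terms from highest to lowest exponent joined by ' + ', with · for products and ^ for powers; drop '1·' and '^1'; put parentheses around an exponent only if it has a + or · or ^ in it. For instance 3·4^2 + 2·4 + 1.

G_0=7  [base 2] 2^2 + 2 + 1  →[2↦3]→  3^3 + 3 + 1 = 31  −1 ⇒ G_1=30
G_1=30  [base 3] 3^3 + 3  →[3↦4]→  4^4 + 4 = 260  −1 ⇒ G_2=259

4^4 + 3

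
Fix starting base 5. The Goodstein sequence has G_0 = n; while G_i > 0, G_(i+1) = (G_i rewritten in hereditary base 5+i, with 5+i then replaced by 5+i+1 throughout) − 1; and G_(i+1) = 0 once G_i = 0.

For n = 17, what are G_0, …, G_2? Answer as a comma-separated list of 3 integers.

G_0 = 17. HB_5(17) = 3·5 + 2. Bump = 20. G_1 = 19.
G_1 = 19. HB_6(19) = 3·6 + 1. Bump = 22. G_2 = 21.

17, 19, 21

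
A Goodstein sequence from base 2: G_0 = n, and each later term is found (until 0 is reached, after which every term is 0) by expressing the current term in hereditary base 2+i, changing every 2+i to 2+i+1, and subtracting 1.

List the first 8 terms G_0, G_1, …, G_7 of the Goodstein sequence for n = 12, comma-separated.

12, 107, 1065, 15685, 280019, 5764910, 134217867, 3486784574

base 2: 12 = 2^(2 + 1) + 2^2; at 3: 3^(3 + 1) + 3^3 = 108; next = 107
base 3: 107 = 3^(3 + 1) + 2·3^2 + 2·3 + 2; at 4: 4^(4 + 1) + 2·4^2 + 2·4 + 2 = 1066; next = 1065
base 4: 1065 = 4^(4 + 1) + 2·4^2 + 2·4 + 1; at 5: 5^(5 + 1) + 2·5^2 + 2·5 + 1 = 15686; next = 15685
base 5: 15685 = 5^(5 + 1) + 2·5^2 + 2·5; at 6: 6^(6 + 1) + 2·6^2 + 2·6 = 280020; next = 280019
base 6: 280019 = 6^(6 + 1) + 2·6^2 + 6 + 5; at 7: 7^(7 + 1) + 2·7^2 + 7 + 5 = 5764911; next = 5764910
base 7: 5764910 = 7^(7 + 1) + 2·7^2 + 7 + 4; at 8: 8^(8 + 1) + 2·8^2 + 8 + 4 = 134217868; next = 134217867
base 8: 134217867 = 8^(8 + 1) + 2·8^2 + 8 + 3; at 9: 9^(9 + 1) + 2·9^2 + 9 + 3 = 3486784575; next = 3486784574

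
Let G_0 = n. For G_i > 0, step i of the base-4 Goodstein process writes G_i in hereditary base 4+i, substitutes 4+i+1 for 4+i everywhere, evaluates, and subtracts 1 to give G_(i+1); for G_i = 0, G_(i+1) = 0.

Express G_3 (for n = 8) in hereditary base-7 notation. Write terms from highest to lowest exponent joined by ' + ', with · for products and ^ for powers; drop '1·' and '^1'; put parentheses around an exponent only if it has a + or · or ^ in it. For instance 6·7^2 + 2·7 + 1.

7 + 2

G_0=8  [base 4] 2·4  →[4↦5]→  2·5 = 10  −1 ⇒ G_1=9
G_1=9  [base 5] 5 + 4  →[5↦6]→  6 + 4 = 10  −1 ⇒ G_2=9
G_2=9  [base 6] 6 + 3  →[6↦7]→  7 + 3 = 10  −1 ⇒ G_3=9
G_3=9  [base 7] 7 + 2  →[7↦8]→  8 + 2 = 10  −1 ⇒ G_4=9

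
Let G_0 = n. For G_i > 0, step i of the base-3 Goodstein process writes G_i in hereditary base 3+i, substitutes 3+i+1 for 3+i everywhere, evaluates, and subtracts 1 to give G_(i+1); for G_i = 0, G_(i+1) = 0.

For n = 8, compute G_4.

[0] 8 ≡ 2·3 + 2 (base 3). Lift 4: 10. −1: 9.
[1] 9 ≡ 2·4 + 1 (base 4). Lift 5: 11. −1: 10.
[2] 10 ≡ 2·5 (base 5). Lift 6: 12. −1: 11.
[3] 11 ≡ 6 + 5 (base 6). Lift 7: 12. −1: 11.
[4] 11 ≡ 7 + 4 (base 7). Lift 8: 12. −1: 11.

11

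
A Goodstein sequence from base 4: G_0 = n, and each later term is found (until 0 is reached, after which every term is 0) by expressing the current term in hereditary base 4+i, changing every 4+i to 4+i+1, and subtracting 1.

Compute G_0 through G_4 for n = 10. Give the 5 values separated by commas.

10, 11, 12, 13, 13

i=0: 10 = 2·4 + 2 (b=4); 4→5: 2·5 + 2 = 12; 12−1 = 11
i=1: 11 = 2·5 + 1 (b=5); 5→6: 2·6 + 1 = 13; 13−1 = 12
i=2: 12 = 2·6 (b=6); 6→7: 2·7 = 14; 14−1 = 13
i=3: 13 = 7 + 6 (b=7); 7→8: 8 + 6 = 14; 14−1 = 13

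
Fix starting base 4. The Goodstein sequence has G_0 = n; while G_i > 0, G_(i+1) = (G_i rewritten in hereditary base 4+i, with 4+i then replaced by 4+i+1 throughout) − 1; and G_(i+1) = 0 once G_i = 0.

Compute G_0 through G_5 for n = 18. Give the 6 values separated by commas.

18, 26, 36, 48, 53, 58

i=0: 18 = 4^2 + 2 (b=4); 4→5: 5^2 + 2 = 27; 27−1 = 26
i=1: 26 = 5^2 + 1 (b=5); 5→6: 6^2 + 1 = 37; 37−1 = 36
i=2: 36 = 6^2 (b=6); 6→7: 7^2 = 49; 49−1 = 48
i=3: 48 = 6·7 + 6 (b=7); 7→8: 6·8 + 6 = 54; 54−1 = 53
i=4: 53 = 6·8 + 5 (b=8); 8→9: 6·9 + 5 = 59; 59−1 = 58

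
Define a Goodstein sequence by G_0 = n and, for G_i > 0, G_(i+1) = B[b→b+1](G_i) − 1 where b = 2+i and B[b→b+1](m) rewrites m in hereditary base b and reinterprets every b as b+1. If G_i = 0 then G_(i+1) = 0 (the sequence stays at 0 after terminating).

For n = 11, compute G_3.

15627

step 0: 11 = 2^(2 + 1) + 2 + 1; sub 3 for 2: 3^(3 + 1) + 3 + 1; = 85; G_1 = 85−1 = 84
step 1: 84 = 3^(3 + 1) + 3; sub 4 for 3: 4^(4 + 1) + 4; = 1028; G_2 = 1028−1 = 1027
step 2: 1027 = 4^(4 + 1) + 3; sub 5 for 4: 5^(5 + 1) + 3; = 15628; G_3 = 15628−1 = 15627
step 3: 15627 = 5^(5 + 1) + 2; sub 6 for 5: 6^(6 + 1) + 2; = 279938; G_4 = 279938−1 = 279937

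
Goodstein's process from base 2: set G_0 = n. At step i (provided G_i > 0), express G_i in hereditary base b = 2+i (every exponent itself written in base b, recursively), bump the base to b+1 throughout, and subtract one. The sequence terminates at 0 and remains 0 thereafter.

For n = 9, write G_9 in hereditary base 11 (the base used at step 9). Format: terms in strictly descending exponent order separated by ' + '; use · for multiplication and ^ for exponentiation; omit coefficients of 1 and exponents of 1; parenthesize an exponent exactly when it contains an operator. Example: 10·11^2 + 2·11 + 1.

[0] 9 ≡ 2^(2 + 1) + 1 (base 2). Lift 3: 82. −1: 81.
[1] 81 ≡ 3^(3 + 1) (base 3). Lift 4: 1024. −1: 1023.
[2] 1023 ≡ 3·4^4 + 3·4^3 + 3·4^2 + 3·4 + 3 (base 4). Lift 5: 9843. −1: 9842.
[3] 9842 ≡ 3·5^5 + 3·5^3 + 3·5^2 + 3·5 + 2 (base 5). Lift 6: 140744. −1: 140743.
[4] 140743 ≡ 3·6^6 + 3·6^3 + 3·6^2 + 3·6 + 1 (base 6). Lift 7: 2471827. −1: 2471826.
[5] 2471826 ≡ 3·7^7 + 3·7^3 + 3·7^2 + 3·7 (base 7). Lift 8: 50333400. −1: 50333399.
[6] 50333399 ≡ 3·8^8 + 3·8^3 + 3·8^2 + 2·8 + 7 (base 8). Lift 9: 1162263922. −1: 1162263921.
[7] 1162263921 ≡ 3·9^9 + 3·9^3 + 3·9^2 + 2·9 + 6 (base 9). Lift 10: 30000003326. −1: 30000003325.
[8] 30000003325 ≡ 3·10^10 + 3·10^3 + 3·10^2 + 2·10 + 5 (base 10). Lift 11: 855935016216. −1: 855935016215.

3·11^11 + 3·11^3 + 3·11^2 + 2·11 + 4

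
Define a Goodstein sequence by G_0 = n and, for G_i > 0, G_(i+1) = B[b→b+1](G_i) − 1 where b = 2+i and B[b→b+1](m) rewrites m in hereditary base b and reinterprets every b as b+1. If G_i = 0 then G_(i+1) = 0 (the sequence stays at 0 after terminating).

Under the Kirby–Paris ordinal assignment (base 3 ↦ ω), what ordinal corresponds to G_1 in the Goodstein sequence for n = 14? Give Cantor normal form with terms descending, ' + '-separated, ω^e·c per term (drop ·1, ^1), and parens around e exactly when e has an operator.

ω^(ω + 1) + ω^ω + 2

(0) 14|_2 = 2^(2 + 1) + 2^2 + 2 ↦ 3^(3 + 1) + 3^3 + 3|_3 = 111 ⇒ 110
(1) 110|_3 = 3^(3 + 1) + 3^3 + 2 ↦ 4^(4 + 1) + 4^4 + 2|_4 = 1282 ⇒ 1281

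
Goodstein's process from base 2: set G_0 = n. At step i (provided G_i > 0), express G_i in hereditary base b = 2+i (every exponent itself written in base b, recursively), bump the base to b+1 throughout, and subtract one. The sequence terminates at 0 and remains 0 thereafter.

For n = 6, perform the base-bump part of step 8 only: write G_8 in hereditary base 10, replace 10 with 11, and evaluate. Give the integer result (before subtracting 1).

885776

base 2: 6 = 2^2 + 2; at 3: 3^3 + 3 = 30; next = 29
base 3: 29 = 3^3 + 2; at 4: 4^4 + 2 = 258; next = 257
base 4: 257 = 4^4 + 1; at 5: 5^5 + 1 = 3126; next = 3125
base 5: 3125 = 5^5; at 6: 6^6 = 46656; next = 46655
base 6: 46655 = 5·6^5 + 5·6^4 + 5·6^3 + 5·6^2 + 5·6 + 5; at 7: 5·7^5 + 5·7^4 + 5·7^3 + 5·7^2 + 5·7 + 5 = 98040; next = 98039
base 7: 98039 = 5·7^5 + 5·7^4 + 5·7^3 + 5·7^2 + 5·7 + 4; at 8: 5·8^5 + 5·8^4 + 5·8^3 + 5·8^2 + 5·8 + 4 = 187244; next = 187243
base 8: 187243 = 5·8^5 + 5·8^4 + 5·8^3 + 5·8^2 + 5·8 + 3; at 9: 5·9^5 + 5·9^4 + 5·9^3 + 5·9^2 + 5·9 + 3 = 332148; next = 332147
base 9: 332147 = 5·9^5 + 5·9^4 + 5·9^3 + 5·9^2 + 5·9 + 2; at 10: 5·10^5 + 5·10^4 + 5·10^3 + 5·10^2 + 5·10 + 2 = 555552; next = 555551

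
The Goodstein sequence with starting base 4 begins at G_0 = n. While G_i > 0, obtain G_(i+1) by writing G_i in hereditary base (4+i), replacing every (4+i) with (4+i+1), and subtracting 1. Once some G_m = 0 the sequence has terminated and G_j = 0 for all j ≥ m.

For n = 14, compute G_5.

base 4: 14 = 3·4 + 2; at 5: 3·5 + 2 = 17; next = 16
base 5: 16 = 3·5 + 1; at 6: 3·6 + 1 = 19; next = 18
base 6: 18 = 3·6; at 7: 3·7 = 21; next = 20
base 7: 20 = 2·7 + 6; at 8: 2·8 + 6 = 22; next = 21
base 8: 21 = 2·8 + 5; at 9: 2·9 + 5 = 23; next = 22

22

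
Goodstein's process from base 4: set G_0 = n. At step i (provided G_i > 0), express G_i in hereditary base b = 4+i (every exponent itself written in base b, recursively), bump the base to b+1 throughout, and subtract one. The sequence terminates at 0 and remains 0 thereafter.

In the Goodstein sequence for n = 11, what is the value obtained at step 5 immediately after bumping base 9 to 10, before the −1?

11 —HB4→ 2·4 + 3 —bump→ 2·5 + 3 = 13 —(−1)→ 12
12 —HB5→ 2·5 + 2 —bump→ 2·6 + 2 = 14 —(−1)→ 13
13 —HB6→ 2·6 + 1 —bump→ 2·7 + 1 = 15 —(−1)→ 14
14 —HB7→ 2·7 —bump→ 2·8 = 16 —(−1)→ 15
15 —HB8→ 8 + 7 —bump→ 9 + 7 = 16 —(−1)→ 15
15 —HB9→ 9 + 6 —bump→ 10 + 6 = 16 —(−1)→ 15

16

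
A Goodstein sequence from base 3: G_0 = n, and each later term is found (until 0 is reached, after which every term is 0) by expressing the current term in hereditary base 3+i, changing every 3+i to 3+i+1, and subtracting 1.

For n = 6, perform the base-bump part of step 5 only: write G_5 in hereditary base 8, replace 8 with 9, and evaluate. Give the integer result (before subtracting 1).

7

6 —HB3→ 2·3 —bump→ 2·4 = 8 —(−1)→ 7
7 —HB4→ 4 + 3 —bump→ 5 + 3 = 8 —(−1)→ 7
7 —HB5→ 5 + 2 —bump→ 6 + 2 = 8 —(−1)→ 7
7 —HB6→ 6 + 1 —bump→ 7 + 1 = 8 —(−1)→ 7
7 —HB7→ 7 —bump→ 8 = 8 —(−1)→ 7
7 —HB8→ 7 —bump→ 7 = 7 —(−1)→ 6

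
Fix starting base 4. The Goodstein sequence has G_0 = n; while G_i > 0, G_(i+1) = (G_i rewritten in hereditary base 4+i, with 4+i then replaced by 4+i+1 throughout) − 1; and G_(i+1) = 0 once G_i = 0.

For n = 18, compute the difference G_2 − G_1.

10

i=0: 18 = 4^2 + 2 (b=4); 4→5: 5^2 + 2 = 27; 27−1 = 26
i=1: 26 = 5^2 + 1 (b=5); 5→6: 6^2 + 1 = 37; 37−1 = 36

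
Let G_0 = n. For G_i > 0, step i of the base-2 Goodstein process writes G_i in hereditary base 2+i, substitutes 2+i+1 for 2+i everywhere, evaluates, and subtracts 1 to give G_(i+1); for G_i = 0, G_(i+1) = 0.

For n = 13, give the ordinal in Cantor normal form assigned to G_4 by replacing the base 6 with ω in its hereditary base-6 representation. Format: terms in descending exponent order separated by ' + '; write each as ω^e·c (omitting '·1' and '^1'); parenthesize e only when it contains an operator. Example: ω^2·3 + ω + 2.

13 —HB2→ 2^(2 + 1) + 2^2 + 1 —bump→ 3^(3 + 1) + 3^3 + 1 = 109 —(−1)→ 108
108 —HB3→ 3^(3 + 1) + 3^3 —bump→ 4^(4 + 1) + 4^4 = 1280 —(−1)→ 1279
1279 —HB4→ 4^(4 + 1) + 3·4^3 + 3·4^2 + 3·4 + 3 —bump→ 5^(5 + 1) + 3·5^3 + 3·5^2 + 3·5 + 3 = 16093 —(−1)→ 16092
16092 —HB5→ 5^(5 + 1) + 3·5^3 + 3·5^2 + 3·5 + 2 —bump→ 6^(6 + 1) + 3·6^3 + 3·6^2 + 3·6 + 2 = 280712 —(−1)→ 280711
280711 —HB6→ 6^(6 + 1) + 3·6^3 + 3·6^2 + 3·6 + 1 —bump→ 7^(7 + 1) + 3·7^3 + 3·7^2 + 3·7 + 1 = 5765999 —(−1)→ 5765998

ω^(ω + 1) + ω^3·3 + ω^2·3 + ω·3 + 1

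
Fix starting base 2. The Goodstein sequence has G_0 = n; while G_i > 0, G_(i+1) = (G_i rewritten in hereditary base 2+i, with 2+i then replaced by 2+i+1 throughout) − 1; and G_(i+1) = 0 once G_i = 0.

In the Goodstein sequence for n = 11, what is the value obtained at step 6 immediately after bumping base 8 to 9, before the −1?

2749609303

(0) 11|_2 = 2^(2 + 1) + 2 + 1 ↦ 3^(3 + 1) + 3 + 1|_3 = 85 ⇒ 84
(1) 84|_3 = 3^(3 + 1) + 3 ↦ 4^(4 + 1) + 4|_4 = 1028 ⇒ 1027
(2) 1027|_4 = 4^(4 + 1) + 3 ↦ 5^(5 + 1) + 3|_5 = 15628 ⇒ 15627
(3) 15627|_5 = 5^(5 + 1) + 2 ↦ 6^(6 + 1) + 2|_6 = 279938 ⇒ 279937
(4) 279937|_6 = 6^(6 + 1) + 1 ↦ 7^(7 + 1) + 1|_7 = 5764802 ⇒ 5764801
(5) 5764801|_7 = 7^(7 + 1) ↦ 8^(8 + 1)|_8 = 134217728 ⇒ 134217727
(6) 134217727|_8 = 7·8^8 + 7·8^7 + 7·8^6 + 7·8^5 + 7·8^4 + 7·8^3 + 7·8^2 + 7·8 + 7 ↦ 7·9^9 + 7·9^7 + 7·9^6 + 7·9^5 + 7·9^4 + 7·9^3 + 7·9^2 + 7·9 + 7|_9 = 2749609303 ⇒ 2749609302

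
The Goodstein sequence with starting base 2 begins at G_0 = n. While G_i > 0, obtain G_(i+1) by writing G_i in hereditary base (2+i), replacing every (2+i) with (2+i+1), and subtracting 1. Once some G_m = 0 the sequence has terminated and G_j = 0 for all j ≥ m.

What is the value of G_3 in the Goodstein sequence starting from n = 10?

15625

G_0=10  [base 2] 2^(2 + 1) + 2  →[2↦3]→  3^(3 + 1) + 3 = 84  −1 ⇒ G_1=83
G_1=83  [base 3] 3^(3 + 1) + 2  →[3↦4]→  4^(4 + 1) + 2 = 1026  −1 ⇒ G_2=1025
G_2=1025  [base 4] 4^(4 + 1) + 1  →[4↦5]→  5^(5 + 1) + 1 = 15626  −1 ⇒ G_3=15625
G_3=15625  [base 5] 5^(5 + 1)  →[5↦6]→  6^(6 + 1) = 279936  −1 ⇒ G_4=279935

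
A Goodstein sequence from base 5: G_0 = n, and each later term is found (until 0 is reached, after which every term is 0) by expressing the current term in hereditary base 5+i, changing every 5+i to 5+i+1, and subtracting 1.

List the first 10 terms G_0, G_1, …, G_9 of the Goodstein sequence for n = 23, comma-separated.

[0] 23 ≡ 4·5 + 3 (base 5). Lift 6: 27. −1: 26.
[1] 26 ≡ 4·6 + 2 (base 6). Lift 7: 30. −1: 29.
[2] 29 ≡ 4·7 + 1 (base 7). Lift 8: 33. −1: 32.
[3] 32 ≡ 4·8 (base 8). Lift 9: 36. −1: 35.
[4] 35 ≡ 3·9 + 8 (base 9). Lift 10: 38. −1: 37.
[5] 37 ≡ 3·10 + 7 (base 10). Lift 11: 40. −1: 39.
[6] 39 ≡ 3·11 + 6 (base 11). Lift 12: 42. −1: 41.
[7] 41 ≡ 3·12 + 5 (base 12). Lift 13: 44. −1: 43.
[8] 43 ≡ 3·13 + 4 (base 13). Lift 14: 46. −1: 45.

23, 26, 29, 32, 35, 37, 39, 41, 43, 45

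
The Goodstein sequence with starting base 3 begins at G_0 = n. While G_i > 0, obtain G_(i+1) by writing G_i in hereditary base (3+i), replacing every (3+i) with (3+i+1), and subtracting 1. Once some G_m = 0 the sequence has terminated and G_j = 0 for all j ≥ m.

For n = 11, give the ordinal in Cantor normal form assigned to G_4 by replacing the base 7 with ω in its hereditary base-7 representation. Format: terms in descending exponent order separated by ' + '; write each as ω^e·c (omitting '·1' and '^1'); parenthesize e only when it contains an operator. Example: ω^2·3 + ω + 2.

11 —HB3→ 3^2 + 2 —bump→ 4^2 + 2 = 18 —(−1)→ 17
17 —HB4→ 4^2 + 1 —bump→ 5^2 + 1 = 26 —(−1)→ 25
25 —HB5→ 5^2 —bump→ 6^2 = 36 —(−1)→ 35
35 —HB6→ 5·6 + 5 —bump→ 5·7 + 5 = 40 —(−1)→ 39
39 —HB7→ 5·7 + 4 —bump→ 5·8 + 4 = 44 —(−1)→ 43

ω·5 + 4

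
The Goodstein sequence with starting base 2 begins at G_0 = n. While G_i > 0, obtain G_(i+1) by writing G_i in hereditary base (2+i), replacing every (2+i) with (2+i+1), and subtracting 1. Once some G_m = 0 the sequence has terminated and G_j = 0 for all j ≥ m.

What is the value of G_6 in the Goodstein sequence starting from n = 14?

step 0: 14 = 2^(2 + 1) + 2^2 + 2; sub 3 for 2: 3^(3 + 1) + 3^3 + 3; = 111; G_1 = 111−1 = 110
step 1: 110 = 3^(3 + 1) + 3^3 + 2; sub 4 for 3: 4^(4 + 1) + 4^4 + 2; = 1282; G_2 = 1282−1 = 1281
step 2: 1281 = 4^(4 + 1) + 4^4 + 1; sub 5 for 4: 5^(5 + 1) + 5^5 + 1; = 18751; G_3 = 18751−1 = 18750
step 3: 18750 = 5^(5 + 1) + 5^5; sub 6 for 5: 6^(6 + 1) + 6^6; = 326592; G_4 = 326592−1 = 326591
step 4: 326591 = 6^(6 + 1) + 5·6^5 + 5·6^4 + 5·6^3 + 5·6^2 + 5·6 + 5; sub 7 for 6: 7^(7 + 1) + 5·7^5 + 5·7^4 + 5·7^3 + 5·7^2 + 5·7 + 5; = 5862841; G_5 = 5862841−1 = 5862840
step 5: 5862840 = 7^(7 + 1) + 5·7^5 + 5·7^4 + 5·7^3 + 5·7^2 + 5·7 + 4; sub 8 for 7: 8^(8 + 1) + 5·8^5 + 5·8^4 + 5·8^3 + 5·8^2 + 5·8 + 4; = 134404972; G_6 = 134404972−1 = 134404971

134404971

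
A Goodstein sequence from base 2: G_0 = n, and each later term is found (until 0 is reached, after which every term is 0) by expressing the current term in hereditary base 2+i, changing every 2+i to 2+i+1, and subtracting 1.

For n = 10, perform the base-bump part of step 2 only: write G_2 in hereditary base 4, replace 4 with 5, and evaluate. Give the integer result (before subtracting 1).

G_0=10  [base 2] 2^(2 + 1) + 2  →[2↦3]→  3^(3 + 1) + 3 = 84  −1 ⇒ G_1=83
G_1=83  [base 3] 3^(3 + 1) + 2  →[3↦4]→  4^(4 + 1) + 2 = 1026  −1 ⇒ G_2=1025
G_2=1025  [base 4] 4^(4 + 1) + 1  →[4↦5]→  5^(5 + 1) + 1 = 15626  −1 ⇒ G_3=15625

15626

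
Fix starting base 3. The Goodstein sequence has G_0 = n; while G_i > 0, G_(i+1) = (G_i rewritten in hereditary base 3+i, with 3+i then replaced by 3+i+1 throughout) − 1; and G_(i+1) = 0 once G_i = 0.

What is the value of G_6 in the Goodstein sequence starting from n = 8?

11

base 3: 8 = 2·3 + 2; at 4: 2·4 + 2 = 10; next = 9
base 4: 9 = 2·4 + 1; at 5: 2·5 + 1 = 11; next = 10
base 5: 10 = 2·5; at 6: 2·6 = 12; next = 11
base 6: 11 = 6 + 5; at 7: 7 + 5 = 12; next = 11
base 7: 11 = 7 + 4; at 8: 8 + 4 = 12; next = 11
base 8: 11 = 8 + 3; at 9: 9 + 3 = 12; next = 11
base 9: 11 = 9 + 2; at 10: 10 + 2 = 12; next = 11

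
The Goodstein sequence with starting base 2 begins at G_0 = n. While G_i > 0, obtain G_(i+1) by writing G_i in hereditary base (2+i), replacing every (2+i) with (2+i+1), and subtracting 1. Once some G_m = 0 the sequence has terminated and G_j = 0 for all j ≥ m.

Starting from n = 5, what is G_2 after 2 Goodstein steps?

G_0=5  [base 2] 2^2 + 1  →[2↦3]→  3^3 + 1 = 28  −1 ⇒ G_1=27
G_1=27  [base 3] 3^3  →[3↦4]→  4^4 = 256  −1 ⇒ G_2=255
G_2=255  [base 4] 3·4^3 + 3·4^2 + 3·4 + 3  →[4↦5]→  3·5^3 + 3·5^2 + 3·5 + 3 = 468  −1 ⇒ G_3=467

255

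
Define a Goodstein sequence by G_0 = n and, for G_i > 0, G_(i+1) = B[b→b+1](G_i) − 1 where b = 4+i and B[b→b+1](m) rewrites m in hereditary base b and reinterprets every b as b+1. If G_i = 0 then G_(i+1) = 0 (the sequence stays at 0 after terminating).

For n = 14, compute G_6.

[0] 14 ≡ 3·4 + 2 (base 4). Lift 5: 17. −1: 16.
[1] 16 ≡ 3·5 + 1 (base 5). Lift 6: 19. −1: 18.
[2] 18 ≡ 3·6 (base 6). Lift 7: 21. −1: 20.
[3] 20 ≡ 2·7 + 6 (base 7). Lift 8: 22. −1: 21.
[4] 21 ≡ 2·8 + 5 (base 8). Lift 9: 23. −1: 22.
[5] 22 ≡ 2·9 + 4 (base 9). Lift 10: 24. −1: 23.
[6] 23 ≡ 2·10 + 3 (base 10). Lift 11: 25. −1: 24.

23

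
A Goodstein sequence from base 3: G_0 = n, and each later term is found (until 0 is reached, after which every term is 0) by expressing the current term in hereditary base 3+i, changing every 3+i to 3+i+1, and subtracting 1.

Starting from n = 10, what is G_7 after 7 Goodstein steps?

39

base 3: 10 = 3^2 + 1; at 4: 4^2 + 1 = 17; next = 16
base 4: 16 = 4^2; at 5: 5^2 = 25; next = 24
base 5: 24 = 4·5 + 4; at 6: 4·6 + 4 = 28; next = 27
base 6: 27 = 4·6 + 3; at 7: 4·7 + 3 = 31; next = 30
base 7: 30 = 4·7 + 2; at 8: 4·8 + 2 = 34; next = 33
base 8: 33 = 4·8 + 1; at 9: 4·9 + 1 = 37; next = 36
base 9: 36 = 4·9; at 10: 4·10 = 40; next = 39
base 10: 39 = 3·10 + 9; at 11: 3·11 + 9 = 42; next = 41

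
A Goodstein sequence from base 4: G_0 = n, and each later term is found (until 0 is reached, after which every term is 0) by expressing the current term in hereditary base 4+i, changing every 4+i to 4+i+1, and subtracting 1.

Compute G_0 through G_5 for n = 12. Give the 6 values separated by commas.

12, 14, 15, 16, 17, 18

i=0: 12 = 3·4 (b=4); 4→5: 3·5 = 15; 15−1 = 14
i=1: 14 = 2·5 + 4 (b=5); 5→6: 2·6 + 4 = 16; 16−1 = 15
i=2: 15 = 2·6 + 3 (b=6); 6→7: 2·7 + 3 = 17; 17−1 = 16
i=3: 16 = 2·7 + 2 (b=7); 7→8: 2·8 + 2 = 18; 18−1 = 17
i=4: 17 = 2·8 + 1 (b=8); 8→9: 2·9 + 1 = 19; 19−1 = 18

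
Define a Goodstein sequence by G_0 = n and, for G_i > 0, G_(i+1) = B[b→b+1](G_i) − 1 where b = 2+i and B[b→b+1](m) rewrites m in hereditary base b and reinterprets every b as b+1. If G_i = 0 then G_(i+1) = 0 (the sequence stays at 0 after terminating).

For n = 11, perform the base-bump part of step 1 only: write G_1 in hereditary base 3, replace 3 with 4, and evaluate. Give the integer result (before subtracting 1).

[0] 11 ≡ 2^(2 + 1) + 2 + 1 (base 2). Lift 3: 85. −1: 84.
[1] 84 ≡ 3^(3 + 1) + 3 (base 3). Lift 4: 1028. −1: 1027.

1028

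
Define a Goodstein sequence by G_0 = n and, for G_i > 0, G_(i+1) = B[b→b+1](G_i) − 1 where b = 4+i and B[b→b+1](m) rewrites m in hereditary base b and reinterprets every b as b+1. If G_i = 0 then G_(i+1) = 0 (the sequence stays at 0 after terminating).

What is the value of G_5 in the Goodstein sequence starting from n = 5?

2

G_0=5  [base 4] 4 + 1  →[4↦5]→  5 + 1 = 6  −1 ⇒ G_1=5
G_1=5  [base 5] 5  →[5↦6]→  6 = 6  −1 ⇒ G_2=5
G_2=5  [base 6] 5  →[6↦7]→  5 = 5  −1 ⇒ G_3=4
G_3=4  [base 7] 4  →[7↦8]→  4 = 4  −1 ⇒ G_4=3
G_4=3  [base 8] 3  →[8↦9]→  3 = 3  −1 ⇒ G_5=2
G_5=2  [base 9] 2  →[9↦10]→  2 = 2  −1 ⇒ G_6=1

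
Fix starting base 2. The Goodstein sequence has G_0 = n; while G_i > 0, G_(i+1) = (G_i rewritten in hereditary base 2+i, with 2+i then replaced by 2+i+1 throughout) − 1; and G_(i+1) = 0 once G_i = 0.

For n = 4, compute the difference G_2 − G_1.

15

i=0: 4 = 2^2 (b=2); 2→3: 3^3 = 27; 27−1 = 26
i=1: 26 = 2·3^2 + 2·3 + 2 (b=3); 3→4: 2·4^2 + 2·4 + 2 = 42; 42−1 = 41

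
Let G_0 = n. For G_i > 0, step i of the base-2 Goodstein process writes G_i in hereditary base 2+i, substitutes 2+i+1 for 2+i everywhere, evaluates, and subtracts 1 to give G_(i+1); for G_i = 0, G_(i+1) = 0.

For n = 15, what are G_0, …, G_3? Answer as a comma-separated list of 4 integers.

15, 111, 1283, 18752

i=0: 15 = 2^(2 + 1) + 2^2 + 2 + 1 (b=2); 2→3: 3^(3 + 1) + 3^3 + 3 + 1 = 112; 112−1 = 111
i=1: 111 = 3^(3 + 1) + 3^3 + 3 (b=3); 3→4: 4^(4 + 1) + 4^4 + 4 = 1284; 1284−1 = 1283
i=2: 1283 = 4^(4 + 1) + 4^4 + 3 (b=4); 4→5: 5^(5 + 1) + 5^5 + 3 = 18753; 18753−1 = 18752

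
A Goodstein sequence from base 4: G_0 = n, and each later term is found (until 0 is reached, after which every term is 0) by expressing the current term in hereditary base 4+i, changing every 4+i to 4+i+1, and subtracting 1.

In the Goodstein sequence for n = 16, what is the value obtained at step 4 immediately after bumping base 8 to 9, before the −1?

37

[0] 16 ≡ 4^2 (base 4). Lift 5: 25. −1: 24.
[1] 24 ≡ 4·5 + 4 (base 5). Lift 6: 28. −1: 27.
[2] 27 ≡ 4·6 + 3 (base 6). Lift 7: 31. −1: 30.
[3] 30 ≡ 4·7 + 2 (base 7). Lift 8: 34. −1: 33.
[4] 33 ≡ 4·8 + 1 (base 8). Lift 9: 37. −1: 36.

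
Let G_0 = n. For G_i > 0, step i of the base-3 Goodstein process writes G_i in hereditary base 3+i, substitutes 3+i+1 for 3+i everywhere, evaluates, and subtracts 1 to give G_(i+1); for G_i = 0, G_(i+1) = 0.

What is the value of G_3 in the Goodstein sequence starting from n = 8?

11

i=0: 8 = 2·3 + 2 (b=3); 3→4: 2·4 + 2 = 10; 10−1 = 9
i=1: 9 = 2·4 + 1 (b=4); 4→5: 2·5 + 1 = 11; 11−1 = 10
i=2: 10 = 2·5 (b=5); 5→6: 2·6 = 12; 12−1 = 11
i=3: 11 = 6 + 5 (b=6); 6→7: 7 + 5 = 12; 12−1 = 11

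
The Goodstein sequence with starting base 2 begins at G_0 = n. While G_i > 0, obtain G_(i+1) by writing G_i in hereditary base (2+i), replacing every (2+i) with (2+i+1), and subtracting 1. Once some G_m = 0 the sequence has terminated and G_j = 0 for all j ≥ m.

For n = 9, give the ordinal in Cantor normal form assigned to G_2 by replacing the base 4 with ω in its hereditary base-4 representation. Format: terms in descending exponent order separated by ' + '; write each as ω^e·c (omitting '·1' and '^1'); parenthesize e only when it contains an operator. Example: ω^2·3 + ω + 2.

ω^ω·3 + ω^3·3 + ω^2·3 + ω·3 + 3

(0) 9|_2 = 2^(2 + 1) + 1 ↦ 3^(3 + 1) + 1|_3 = 82 ⇒ 81
(1) 81|_3 = 3^(3 + 1) ↦ 4^(4 + 1)|_4 = 1024 ⇒ 1023
(2) 1023|_4 = 3·4^4 + 3·4^3 + 3·4^2 + 3·4 + 3 ↦ 3·5^5 + 3·5^3 + 3·5^2 + 3·5 + 3|_5 = 9843 ⇒ 9842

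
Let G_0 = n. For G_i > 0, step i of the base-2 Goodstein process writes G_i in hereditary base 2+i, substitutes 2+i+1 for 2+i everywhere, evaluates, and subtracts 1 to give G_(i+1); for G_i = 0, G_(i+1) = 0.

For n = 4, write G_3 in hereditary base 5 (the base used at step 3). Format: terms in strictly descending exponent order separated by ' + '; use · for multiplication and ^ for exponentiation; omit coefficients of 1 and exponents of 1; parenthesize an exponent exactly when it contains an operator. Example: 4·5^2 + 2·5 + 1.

2·5^2 + 2·5

step 0: 4 = 2^2; sub 3 for 2: 3^3; = 27; G_1 = 27−1 = 26
step 1: 26 = 2·3^2 + 2·3 + 2; sub 4 for 3: 2·4^2 + 2·4 + 2; = 42; G_2 = 42−1 = 41
step 2: 41 = 2·4^2 + 2·4 + 1; sub 5 for 4: 2·5^2 + 2·5 + 1; = 61; G_3 = 61−1 = 60
step 3: 60 = 2·5^2 + 2·5; sub 6 for 5: 2·6^2 + 2·6; = 84; G_4 = 84−1 = 83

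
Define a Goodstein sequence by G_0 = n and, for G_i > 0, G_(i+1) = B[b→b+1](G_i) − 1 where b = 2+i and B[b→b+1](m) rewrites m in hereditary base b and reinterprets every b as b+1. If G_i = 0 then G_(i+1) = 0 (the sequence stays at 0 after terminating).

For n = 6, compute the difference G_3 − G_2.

2868

i=0: 6 = 2^2 + 2 (b=2); 2→3: 3^3 + 3 = 30; 30−1 = 29
i=1: 29 = 3^3 + 2 (b=3); 3→4: 4^4 + 2 = 258; 258−1 = 257
i=2: 257 = 4^4 + 1 (b=4); 4→5: 5^5 + 1 = 3126; 3126−1 = 3125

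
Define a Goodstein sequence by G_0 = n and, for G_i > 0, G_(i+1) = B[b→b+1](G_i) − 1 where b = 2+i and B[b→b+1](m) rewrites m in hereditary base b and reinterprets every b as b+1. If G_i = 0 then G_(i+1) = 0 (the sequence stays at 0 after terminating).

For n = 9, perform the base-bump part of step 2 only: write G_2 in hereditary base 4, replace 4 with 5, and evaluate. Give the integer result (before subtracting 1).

(0) 9|_2 = 2^(2 + 1) + 1 ↦ 3^(3 + 1) + 1|_3 = 82 ⇒ 81
(1) 81|_3 = 3^(3 + 1) ↦ 4^(4 + 1)|_4 = 1024 ⇒ 1023
(2) 1023|_4 = 3·4^4 + 3·4^3 + 3·4^2 + 3·4 + 3 ↦ 3·5^5 + 3·5^3 + 3·5^2 + 3·5 + 3|_5 = 9843 ⇒ 9842

9843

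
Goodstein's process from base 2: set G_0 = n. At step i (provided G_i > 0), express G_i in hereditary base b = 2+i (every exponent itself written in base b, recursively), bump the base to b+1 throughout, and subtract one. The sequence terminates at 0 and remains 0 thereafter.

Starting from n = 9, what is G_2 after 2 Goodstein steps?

G_0=9  [base 2] 2^(2 + 1) + 1  →[2↦3]→  3^(3 + 1) + 1 = 82  −1 ⇒ G_1=81
G_1=81  [base 3] 3^(3 + 1)  →[3↦4]→  4^(4 + 1) = 1024  −1 ⇒ G_2=1023
G_2=1023  [base 4] 3·4^4 + 3·4^3 + 3·4^2 + 3·4 + 3  →[4↦5]→  3·5^5 + 3·5^3 + 3·5^2 + 3·5 + 3 = 9843  −1 ⇒ G_3=9842

1023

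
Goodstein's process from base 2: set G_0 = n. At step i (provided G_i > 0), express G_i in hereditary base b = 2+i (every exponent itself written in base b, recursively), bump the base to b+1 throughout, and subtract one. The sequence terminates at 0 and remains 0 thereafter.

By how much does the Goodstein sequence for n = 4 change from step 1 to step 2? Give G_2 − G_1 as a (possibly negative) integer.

15

i=0: 4 = 2^2 (b=2); 2→3: 3^3 = 27; 27−1 = 26
i=1: 26 = 2·3^2 + 2·3 + 2 (b=3); 3→4: 2·4^2 + 2·4 + 2 = 42; 42−1 = 41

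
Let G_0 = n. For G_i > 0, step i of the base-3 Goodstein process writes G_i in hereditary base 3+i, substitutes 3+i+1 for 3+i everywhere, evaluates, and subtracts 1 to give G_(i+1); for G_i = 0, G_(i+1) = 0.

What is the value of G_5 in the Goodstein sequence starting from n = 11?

[0] 11 ≡ 3^2 + 2 (base 3). Lift 4: 18. −1: 17.
[1] 17 ≡ 4^2 + 1 (base 4). Lift 5: 26. −1: 25.
[2] 25 ≡ 5^2 (base 5). Lift 6: 36. −1: 35.
[3] 35 ≡ 5·6 + 5 (base 6). Lift 7: 40. −1: 39.
[4] 39 ≡ 5·7 + 4 (base 7). Lift 8: 44. −1: 43.
[5] 43 ≡ 5·8 + 3 (base 8). Lift 9: 48. −1: 47.

43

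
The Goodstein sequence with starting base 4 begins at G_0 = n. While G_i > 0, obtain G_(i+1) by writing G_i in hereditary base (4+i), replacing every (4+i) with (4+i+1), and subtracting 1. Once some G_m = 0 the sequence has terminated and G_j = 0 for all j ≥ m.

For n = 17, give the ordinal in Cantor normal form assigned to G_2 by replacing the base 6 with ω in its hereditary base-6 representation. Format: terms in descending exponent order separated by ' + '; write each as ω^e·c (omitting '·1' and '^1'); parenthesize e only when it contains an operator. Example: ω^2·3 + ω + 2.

step 0: 17 = 4^2 + 1; sub 5 for 4: 5^2 + 1; = 26; G_1 = 26−1 = 25
step 1: 25 = 5^2; sub 6 for 5: 6^2; = 36; G_2 = 36−1 = 35
step 2: 35 = 5·6 + 5; sub 7 for 6: 5·7 + 5; = 40; G_3 = 40−1 = 39

ω·5 + 5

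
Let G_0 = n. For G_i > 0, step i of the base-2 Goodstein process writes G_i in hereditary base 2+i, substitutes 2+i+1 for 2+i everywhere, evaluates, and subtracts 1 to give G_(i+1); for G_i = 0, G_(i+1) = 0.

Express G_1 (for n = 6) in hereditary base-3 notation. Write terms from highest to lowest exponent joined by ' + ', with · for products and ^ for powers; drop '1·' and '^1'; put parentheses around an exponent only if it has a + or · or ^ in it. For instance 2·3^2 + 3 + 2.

G_0=6  [base 2] 2^2 + 2  →[2↦3]→  3^3 + 3 = 30  −1 ⇒ G_1=29
G_1=29  [base 3] 3^3 + 2  →[3↦4]→  4^4 + 2 = 258  −1 ⇒ G_2=257

3^3 + 2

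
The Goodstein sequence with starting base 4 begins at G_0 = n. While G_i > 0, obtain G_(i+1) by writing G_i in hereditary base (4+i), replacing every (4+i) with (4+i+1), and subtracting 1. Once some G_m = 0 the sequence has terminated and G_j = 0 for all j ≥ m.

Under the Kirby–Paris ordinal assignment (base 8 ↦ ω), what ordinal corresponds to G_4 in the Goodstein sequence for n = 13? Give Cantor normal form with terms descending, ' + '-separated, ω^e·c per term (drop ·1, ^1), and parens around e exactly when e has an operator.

i=0: 13 = 3·4 + 1 (b=4); 4→5: 3·5 + 1 = 16; 16−1 = 15
i=1: 15 = 3·5 (b=5); 5→6: 3·6 = 18; 18−1 = 17
i=2: 17 = 2·6 + 5 (b=6); 6→7: 2·7 + 5 = 19; 19−1 = 18
i=3: 18 = 2·7 + 4 (b=7); 7→8: 2·8 + 4 = 20; 20−1 = 19

ω·2 + 3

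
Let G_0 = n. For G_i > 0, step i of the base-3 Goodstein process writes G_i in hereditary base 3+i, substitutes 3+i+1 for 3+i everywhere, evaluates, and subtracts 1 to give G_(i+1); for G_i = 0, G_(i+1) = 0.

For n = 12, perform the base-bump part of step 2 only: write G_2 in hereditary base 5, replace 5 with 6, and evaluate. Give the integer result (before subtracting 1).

G_0=12  [base 3] 3^2 + 3  →[3↦4]→  4^2 + 4 = 20  −1 ⇒ G_1=19
G_1=19  [base 4] 4^2 + 3  →[4↦5]→  5^2 + 3 = 28  −1 ⇒ G_2=27
G_2=27  [base 5] 5^2 + 2  →[5↦6]→  6^2 + 2 = 38  −1 ⇒ G_3=37

38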